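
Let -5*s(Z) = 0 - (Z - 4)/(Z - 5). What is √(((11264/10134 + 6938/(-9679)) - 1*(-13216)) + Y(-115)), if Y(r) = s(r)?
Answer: √1412862139313058744506/326956620 ≈ 114.96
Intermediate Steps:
s(Z) = (-4 + Z)/(5*(-5 + Z)) (s(Z) = -(0 - (Z - 4)/(Z - 5))/5 = -(0 - (-4 + Z)/(-5 + Z))/5 = -(-1)*(-4 + Z)/(5*(-5 + Z)) = (-4 + Z)/(5*(-5 + Z)))
Y(r) = (-4 + r)/(5*(-5 + r))
√(((11264/10134 + 6938/(-9679)) - 1*(-13216)) + Y(-115)) = √(((11264/10134 + 6938/(-9679)) - 1*(-13216)) + (-4 - 115)/(5*(-5 - 115))) = √(((11264*(1/10134) + 6938*(-1/9679)) + 13216) + (⅕)*(-119)/(-120)) = √(((5632/5067 - 6938/9679) + 13216) + (⅕)*(-1/120)*(-119)) = √((19357282/49043493 + 13216) + 119/600) = √(648178160770/49043493 + 119/600) = √(129637577545889/9808698600) = √1412862139313058744506/326956620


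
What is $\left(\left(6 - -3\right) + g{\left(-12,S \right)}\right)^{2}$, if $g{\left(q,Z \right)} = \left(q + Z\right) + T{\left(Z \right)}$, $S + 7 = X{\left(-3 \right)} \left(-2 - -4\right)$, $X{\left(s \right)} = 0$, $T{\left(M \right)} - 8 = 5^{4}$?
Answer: $388129$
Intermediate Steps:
$T{\left(M \right)} = 633$ ($T{\left(M \right)} = 8 + 5^{4} = 8 + 625 = 633$)
$S = -7$ ($S = -7 + 0 \left(-2 - -4\right) = -7 + 0 \left(-2 + 4\right) = -7 + 0 \cdot 2 = -7 + 0 = -7$)
$g{\left(q,Z \right)} = 633 + Z + q$ ($g{\left(q,Z \right)} = \left(q + Z\right) + 633 = \left(Z + q\right) + 633 = 633 + Z + q$)
$\left(\left(6 - -3\right) + g{\left(-12,S \right)}\right)^{2} = \left(\left(6 - -3\right) - -614\right)^{2} = \left(\left(6 + 3\right) + 614\right)^{2} = \left(9 + 614\right)^{2} = 623^{2} = 388129$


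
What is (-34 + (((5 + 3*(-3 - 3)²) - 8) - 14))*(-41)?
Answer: -2337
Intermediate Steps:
(-34 + (((5 + 3*(-3 - 3)²) - 8) - 14))*(-41) = (-34 + (((5 + 3*(-6)²) - 8) - 14))*(-41) = (-34 + (((5 + 3*36) - 8) - 14))*(-41) = (-34 + (((5 + 108) - 8) - 14))*(-41) = (-34 + ((113 - 8) - 14))*(-41) = (-34 + (105 - 14))*(-41) = (-34 + 91)*(-41) = 57*(-41) = -2337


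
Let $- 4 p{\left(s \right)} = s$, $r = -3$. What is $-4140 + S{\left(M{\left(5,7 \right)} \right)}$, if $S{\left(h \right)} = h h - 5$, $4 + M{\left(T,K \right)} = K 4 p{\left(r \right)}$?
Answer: $-3856$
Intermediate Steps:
$p{\left(s \right)} = - \frac{s}{4}$
$M{\left(T,K \right)} = -4 + 3 K$ ($M{\left(T,K \right)} = -4 + K 4 \left(\left(- \frac{1}{4}\right) \left(-3\right)\right) = -4 + 4 K \frac{3}{4} = -4 + 3 K$)
$S{\left(h \right)} = -5 + h^{2}$ ($S{\left(h \right)} = h^{2} - 5 = -5 + h^{2}$)
$-4140 + S{\left(M{\left(5,7 \right)} \right)} = -4140 - \left(5 - \left(-4 + 3 \cdot 7\right)^{2}\right) = -4140 - \left(5 - \left(-4 + 21\right)^{2}\right) = -4140 - \left(5 - 17^{2}\right) = -4140 + \left(-5 + 289\right) = -4140 + 284 = -3856$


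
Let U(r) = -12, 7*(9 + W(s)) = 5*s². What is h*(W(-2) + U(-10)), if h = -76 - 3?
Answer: 10033/7 ≈ 1433.3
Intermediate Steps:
W(s) = -9 + 5*s²/7 (W(s) = -9 + (5*s²)/7 = -9 + 5*s²/7)
h = -79
h*(W(-2) + U(-10)) = -79*((-9 + (5/7)*(-2)²) - 12) = -79*((-9 + (5/7)*4) - 12) = -79*((-9 + 20/7) - 12) = -79*(-43/7 - 12) = -79*(-127/7) = 10033/7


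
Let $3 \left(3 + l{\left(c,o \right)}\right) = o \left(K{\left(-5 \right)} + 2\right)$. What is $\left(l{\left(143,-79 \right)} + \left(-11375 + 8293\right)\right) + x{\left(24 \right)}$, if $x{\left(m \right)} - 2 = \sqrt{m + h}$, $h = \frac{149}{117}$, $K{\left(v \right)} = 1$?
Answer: $-3162 + \frac{\sqrt{38441}}{39} \approx -3157.0$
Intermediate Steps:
$l{\left(c,o \right)} = -3 + o$ ($l{\left(c,o \right)} = -3 + \frac{o \left(1 + 2\right)}{3} = -3 + \frac{o 3}{3} = -3 + \frac{3 o}{3} = -3 + o$)
$h = \frac{149}{117}$ ($h = 149 \cdot \frac{1}{117} = \frac{149}{117} \approx 1.2735$)
$x{\left(m \right)} = 2 + \sqrt{\frac{149}{117} + m}$ ($x{\left(m \right)} = 2 + \sqrt{m + \frac{149}{117}} = 2 + \sqrt{\frac{149}{117} + m}$)
$\left(l{\left(143,-79 \right)} + \left(-11375 + 8293\right)\right) + x{\left(24 \right)} = \left(\left(-3 - 79\right) + \left(-11375 + 8293\right)\right) + \left(2 + \frac{\sqrt{1937 + 1521 \cdot 24}}{39}\right) = \left(-82 - 3082\right) + \left(2 + \frac{\sqrt{1937 + 36504}}{39}\right) = -3164 + \left(2 + \frac{\sqrt{38441}}{39}\right) = -3162 + \frac{\sqrt{38441}}{39}$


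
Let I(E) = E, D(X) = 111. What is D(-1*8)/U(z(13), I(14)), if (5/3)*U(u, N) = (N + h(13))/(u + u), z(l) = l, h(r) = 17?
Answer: 4810/31 ≈ 155.16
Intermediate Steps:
U(u, N) = 3*(17 + N)/(10*u) (U(u, N) = 3*((N + 17)/(u + u))/5 = 3*((17 + N)/((2*u)))/5 = 3*((17 + N)*(1/(2*u)))/5 = 3*((17 + N)/(2*u))/5 = 3*(17 + N)/(10*u))
D(-1*8)/U(z(13), I(14)) = 111/(((3/10)*(17 + 14)/13)) = 111/(((3/10)*(1/13)*31)) = 111/(93/130) = 111*(130/93) = 4810/31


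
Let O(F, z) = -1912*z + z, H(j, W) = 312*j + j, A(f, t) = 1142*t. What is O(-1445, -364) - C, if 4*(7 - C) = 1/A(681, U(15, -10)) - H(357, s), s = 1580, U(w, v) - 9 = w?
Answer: 73197092977/109632 ≈ 6.6766e+5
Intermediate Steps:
U(w, v) = 9 + w
H(j, W) = 313*j
O(F, z) = -1911*z
C = 3063364751/109632 (C = 7 - (1/(1142*(9 + 15)) - 313*357)/4 = 7 - (1/(1142*24) - 1*111741)/4 = 7 - (1/27408 - 111741)/4 = 7 - ¼*(-3062597327/27408) = 7 + 3062597327/109632 = 3063364751/109632 ≈ 27942.)
O(-1445, -364) - C = -1911*(-364) - 1*3063364751/109632 = 695604 - 3063364751/109632 = 73197092977/109632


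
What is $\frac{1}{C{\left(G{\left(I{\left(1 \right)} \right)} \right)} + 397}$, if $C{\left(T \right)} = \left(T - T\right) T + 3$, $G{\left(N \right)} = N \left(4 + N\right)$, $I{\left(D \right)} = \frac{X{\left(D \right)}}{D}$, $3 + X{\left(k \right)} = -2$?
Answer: $\frac{1}{400} \approx 0.0025$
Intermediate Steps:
$X{\left(k \right)} = -5$ ($X{\left(k \right)} = -3 - 2 = -5$)
$I{\left(D \right)} = - \frac{5}{D}$
$C{\left(T \right)} = 3$ ($C{\left(T \right)} = 0 T + 3 = 0 + 3 = 3$)
$\frac{1}{C{\left(G{\left(I{\left(1 \right)} \right)} \right)} + 397} = \frac{1}{3 + 397} = \frac{1}{400}$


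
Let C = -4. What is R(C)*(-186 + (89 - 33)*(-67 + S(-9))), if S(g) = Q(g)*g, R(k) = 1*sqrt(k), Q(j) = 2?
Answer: -9892*I ≈ -9892.0*I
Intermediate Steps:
R(k) = sqrt(k)
S(g) = 2*g
R(C)*(-186 + (89 - 33)*(-67 + S(-9))) = sqrt(-4)*(-186 + (89 - 33)*(-67 + 2*(-9))) = (2*I)*(-186 + 56*(-67 - 18)) = (2*I)*(-186 + 56*(-85)) = (2*I)*(-186 - 4760) = (2*I)*(-4946) = -9892*I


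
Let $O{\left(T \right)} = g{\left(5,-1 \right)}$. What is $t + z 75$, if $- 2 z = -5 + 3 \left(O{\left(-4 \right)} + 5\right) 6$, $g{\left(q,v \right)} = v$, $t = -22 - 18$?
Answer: $- \frac{5105}{2} \approx -2552.5$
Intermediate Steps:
$t = -40$ ($t = -22 - 18 = -40$)
$O{\left(T \right)} = -1$
$z = - \frac{67}{2}$ ($z = - \frac{-5 + 3 \left(-1 + 5\right) 6}{2} = - \frac{-5 + 3 \cdot 4 \cdot 6}{2} = - \frac{-5 + 12 \cdot 6}{2} = - \frac{-5 + 72}{2} = \left(- \frac{1}{2}\right) 67 = - \frac{67}{2} \approx -33.5$)
$t + z 75 = -40 - \frac{5025}{2} = - \frac{5105}{2}$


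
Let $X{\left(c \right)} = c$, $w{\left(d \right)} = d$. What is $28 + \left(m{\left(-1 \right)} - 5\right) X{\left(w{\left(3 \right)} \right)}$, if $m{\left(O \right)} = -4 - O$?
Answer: $4$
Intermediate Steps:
$28 + \left(m{\left(-1 \right)} - 5\right) X{\left(w{\left(3 \right)} \right)} = 28 + \left(\left(-4 - -1\right) - 5\right) 3 = 28 + \left(\left(-4 + 1\right) - 5\right) 3 = 28 + \left(-3 - 5\right) 3 = 28 - 24 = 4$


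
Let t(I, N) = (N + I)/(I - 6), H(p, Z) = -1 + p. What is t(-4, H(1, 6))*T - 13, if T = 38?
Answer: 11/5 ≈ 2.2000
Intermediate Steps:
t(I, N) = (I + N)/(-6 + I)
t(-4, H(1, 6))*T - 13 = ((-4 + (-1 + 1))/(-6 - 4))*38 - 13 = ((-4 + 0)/(-10))*38 - 13 = -1/10*(-4)*38 - 13 = (2/5)*38 - 13 = 76/5 - 13 = 11/5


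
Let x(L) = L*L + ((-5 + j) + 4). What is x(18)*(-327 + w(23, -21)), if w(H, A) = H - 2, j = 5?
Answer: -100368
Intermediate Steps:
w(H, A) = -2 + H
x(L) = 4 + L² (x(L) = L*L + ((-5 + 5) + 4) = L² + (0 + 4) = L² + 4 = 4 + L²)
x(18)*(-327 + w(23, -21)) = (4 + 18²)*(-327 + (-2 + 23)) = (4 + 324)*(-327 + 21) = 328*(-306) = -100368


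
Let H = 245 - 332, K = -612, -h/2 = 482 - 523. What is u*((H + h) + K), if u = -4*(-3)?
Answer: -7404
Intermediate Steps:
h = 82 (h = -2*(482 - 523) = -2*(-41) = 82)
u = 12
H = -87
u*((H + h) + K) = 12*((-87 + 82) - 612) = 12*(-5 - 612) = 12*(-617) = -7404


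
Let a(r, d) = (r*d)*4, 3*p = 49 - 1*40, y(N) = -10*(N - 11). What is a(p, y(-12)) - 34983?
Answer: -32223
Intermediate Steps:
y(N) = 110 - 10*N (y(N) = -10*(-11 + N) = 110 - 10*N)
p = 3 (p = (49 - 1*40)/3 = (49 - 40)/3 = (⅓)*9 = 3)
a(r, d) = 4*d*r (a(r, d) = (d*r)*4 = 4*d*r)
a(p, y(-12)) - 34983 = 4*(110 - 10*(-12))*3 - 34983 = 4*(110 + 120)*3 - 34983 = 4*230*3 - 34983 = 2760 - 34983 = -32223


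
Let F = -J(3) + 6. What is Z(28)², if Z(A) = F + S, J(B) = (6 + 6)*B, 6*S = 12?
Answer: 784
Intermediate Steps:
S = 2 (S = (⅙)*12 = 2)
J(B) = 12*B
F = -30 (F = -12*3 + 6 = -1*36 + 6 = -36 + 6 = -30)
Z(A) = -28 (Z(A) = -30 + 2 = -28)
Z(28)² = (-28)² = 784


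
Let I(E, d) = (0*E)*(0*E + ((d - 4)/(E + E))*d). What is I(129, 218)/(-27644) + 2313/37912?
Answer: 2313/37912 ≈ 0.061010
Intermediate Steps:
I(E, d) = 0 (I(E, d) = 0*(0 + ((-4 + d)/((2*E)))*d) = 0*(0 + ((-4 + d)*(1/(2*E)))*d) = 0*(0 + ((-4 + d)/(2*E))*d) = 0*(0 + d*(-4 + d)/(2*E)) = 0*(d*(-4 + d)/(2*E)) = 0)
I(129, 218)/(-27644) + 2313/37912 = 0/(-27644) + 2313/37912 = 0*(-1/27644) + 2313*(1/37912) = 0 + 2313/37912 = 2313/37912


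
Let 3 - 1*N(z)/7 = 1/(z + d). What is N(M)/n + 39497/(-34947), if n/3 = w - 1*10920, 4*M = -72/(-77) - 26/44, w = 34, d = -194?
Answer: -17129647341803/15147702433314 ≈ -1.1308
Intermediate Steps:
M = 53/616 (M = (-72/(-77) - 26/44)/4 = (-72*(-1/77) - 26*1/44)/4 = (72/77 - 13/22)/4 = (1/4)*(53/154) = 53/616 ≈ 0.086039)
N(z) = 21 - 7/(-194 + z) (N(z) = 21 - 7/(z - 194) = 21 - 7/(-194 + z))
n = -32658 (n = 3*(34 - 1*10920) = 3*(34 - 10920) = 3*(-10886) = -32658)
N(M)/n + 39497/(-34947) = (7*(-583 + 3*(53/616))/(-194 + 53/616))/(-32658) + 39497/(-34947) = (7*(-583 + 159/616)/(-119451/616))*(-1/32658) + 39497*(-1/34947) = (7*(-616/119451)*(-358969/616))*(-1/32658) - 39497/34947 = (2512783/119451)*(-1/32658) - 39497/34947 = -2512783/3901030758 - 39497/34947 = -17129647341803/15147702433314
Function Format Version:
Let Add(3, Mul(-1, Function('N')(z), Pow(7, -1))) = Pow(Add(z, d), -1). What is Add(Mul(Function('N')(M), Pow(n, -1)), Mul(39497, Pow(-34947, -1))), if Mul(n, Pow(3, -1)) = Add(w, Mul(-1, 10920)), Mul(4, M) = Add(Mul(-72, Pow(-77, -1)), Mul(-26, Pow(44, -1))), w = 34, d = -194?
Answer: Rational(-17129647341803, 15147702433314) ≈ -1.1308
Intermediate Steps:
M = Rational(53, 616) (M = Mul(Rational(1, 4), Add(Mul(-72, Pow(-77, -1)), Mul(-26, Pow(44, -1)))) = Mul(Rational(1, 4), Add(Mul(-72, Rational(-1, 77)), Mul(-26, Rational(1, 44)))) = Mul(Rational(1, 4), Add(Rational(72, 77), Rational(-13, 22))) = Mul(Rational(1, 4), Rational(53, 154)) = Rational(53, 616) ≈ 0.086039)
Function('N')(z) = Add(21, Mul(-7, Pow(Add(-194, z), -1))) (Function('N')(z) = Add(21, Mul(-7, Pow(Add(z, -194), -1))) = Add(21, Mul(-7, Pow(Add(-194, z), -1))))
n = -32658 (n = Mul(3, Add(34, Mul(-1, 10920))) = Mul(3, Add(34, -10920)) = Mul(3, -10886) = -32658)
Add(Mul(Function('N')(M), Pow(n, -1)), Mul(39497, Pow(-34947, -1))) = Add(Mul(Mul(7, Pow(Add(-194, Rational(53, 616)), -1), Add(-583, Mul(3, Rational(53, 616)))), Pow(-32658, -1)), Mul(39497, Pow(-34947, -1))) = Add(Mul(Mul(7, Pow(Rational(-119451, 616), -1), Add(-583, Rational(159, 616))), Rational(-1, 32658)), Mul(39497, Rational(-1, 34947))) = Add(Mul(Mul(7, Rational(-616, 119451), Rational(-358969, 616)), Rational(-1, 32658)), Rational(-39497, 34947)) = Add(Mul(Rational(2512783, 119451), Rational(-1, 32658)), Rational(-39497, 34947)) = Add(Rational(-2512783, 3901030758), Rational(-39497, 34947)) = Rational(-17129647341803, 15147702433314)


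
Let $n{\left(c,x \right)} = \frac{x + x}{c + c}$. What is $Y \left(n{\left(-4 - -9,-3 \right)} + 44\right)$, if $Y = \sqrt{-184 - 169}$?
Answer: $\frac{217 i \sqrt{353}}{5} \approx 815.41 i$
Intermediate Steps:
$n{\left(c,x \right)} = \frac{x}{c}$ ($n{\left(c,x \right)} = \frac{2 x}{2 c} = 2 x \frac{1}{2 c} = \frac{x}{c}$)
$Y = i \sqrt{353}$ ($Y = \sqrt{-353} = i \sqrt{353} \approx 18.788 i$)
$Y \left(n{\left(-4 - -9,-3 \right)} + 44\right) = i \sqrt{353} \left(- \frac{3}{-4 - -9} + 44\right) = i \sqrt{353} \left(- \frac{3}{-4 + 9} + 44\right) = i \sqrt{353} \left(- \frac{3}{5} + 44\right) = i \sqrt{353} \cdot \frac{217}{5} = \frac{217 i \sqrt{353}}{5}$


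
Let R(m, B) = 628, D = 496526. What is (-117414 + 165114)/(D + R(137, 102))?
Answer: 7950/82859 ≈ 0.095946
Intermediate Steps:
(-117414 + 165114)/(D + R(137, 102)) = (-117414 + 165114)/(496526 + 628) = 47700/497154 = 47700*(1/497154) = 7950/82859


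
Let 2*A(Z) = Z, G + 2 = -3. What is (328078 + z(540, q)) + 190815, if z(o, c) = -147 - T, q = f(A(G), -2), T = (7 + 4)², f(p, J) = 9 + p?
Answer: 518625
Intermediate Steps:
G = -5 (G = -2 - 3 = -5)
A(Z) = Z/2
T = 121 (T = 11² = 121)
q = 13/2 (q = 9 + (½)*(-5) = 9 - 5/2 = 13/2 ≈ 6.5000)
z(o, c) = -268 (z(o, c) = -147 - 1*121 = -147 - 121 = -268)
(328078 + z(540, q)) + 190815 = (328078 - 268) + 190815 = 327810 + 190815 = 518625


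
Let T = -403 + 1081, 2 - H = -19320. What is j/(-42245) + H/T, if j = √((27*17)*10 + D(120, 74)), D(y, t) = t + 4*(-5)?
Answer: 9661/339 - 6*√129/42245 ≈ 28.497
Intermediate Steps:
H = 19322 (H = 2 - 1*(-19320) = 2 + 19320 = 19322)
T = 678
D(y, t) = -20 + t (D(y, t) = t - 20 = -20 + t)
j = 6*√129 (j = √((27*17)*10 + (-20 + 74)) = √(459*10 + 54) = √(4590 + 54) = √4644 = 6*√129 ≈ 68.147)
j/(-42245) + H/T = (6*√129)/(-42245) + 19322/678 = (6*√129)*(-1/42245) + 19322*(1/678) = -6*√129/42245 + 9661/339 = 9661/339 - 6*√129/42245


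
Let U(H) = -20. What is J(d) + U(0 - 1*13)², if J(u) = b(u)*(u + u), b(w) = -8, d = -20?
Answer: 720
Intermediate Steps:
J(u) = -16*u (J(u) = -8*(u + u) = -16*u)
J(d) + U(0 - 1*13)² = -16*(-20) + (-20)² = 320 + 400 = 720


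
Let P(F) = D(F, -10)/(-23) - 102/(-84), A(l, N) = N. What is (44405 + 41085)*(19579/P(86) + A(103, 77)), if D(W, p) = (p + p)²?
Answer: -504676964050/5209 ≈ -9.6886e+7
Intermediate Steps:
D(W, p) = 4*p² (D(W, p) = (2*p)² = 4*p²)
P(F) = -5209/322 (P(F) = (4*(-10)²)/(-23) - 102/(-84) = (4*100)*(-1/23) - 102*(-1/84) = 400*(-1/23) + 17/14 = -400/23 + 17/14 = -5209/322)
(44405 + 41085)*(19579/P(86) + A(103, 77)) = (44405 + 41085)*(19579/(-5209/322) + 77) = 85490*(19579*(-322/5209) + 77) = 85490*(-6304438/5209 + 77) = 85490*(-5903345/5209) = -504676964050/5209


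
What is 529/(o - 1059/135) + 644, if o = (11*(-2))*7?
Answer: 4666447/7283 ≈ 640.73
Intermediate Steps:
o = -154 (o = -22*7 = -154)
529/(o - 1059/135) + 644 = 529/(-154 - 1059/135) + 644 = 529/(-154 - 1059*1/135) + 644 = 529/(-154 - 353/45) + 644 = 529/(-7283/45) + 644 = 529*(-45/7283) + 644 = -23805/7283 + 644 = 4666447/7283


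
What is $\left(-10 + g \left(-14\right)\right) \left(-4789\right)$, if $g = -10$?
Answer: $-622570$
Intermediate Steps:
$\left(-10 + g \left(-14\right)\right) \left(-4789\right) = \left(-10 - -140\right) \left(-4789\right) = \left(-10 + 140\right) \left(-4789\right) = 130 \left(-4789\right) = -622570$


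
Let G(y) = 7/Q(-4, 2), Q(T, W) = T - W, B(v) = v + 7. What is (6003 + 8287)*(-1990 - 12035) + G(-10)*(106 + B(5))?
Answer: -601252163/3 ≈ -2.0042e+8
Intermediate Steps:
B(v) = 7 + v
G(y) = -7/6 (G(y) = 7/(-4 - 1*2) = 7/(-4 - 2) = 7/(-6) = 7*(-1/6) = -7/6)
(6003 + 8287)*(-1990 - 12035) + G(-10)*(106 + B(5)) = (6003 + 8287)*(-1990 - 12035) - 7*(106 + (7 + 5))/6 = 14290*(-14025) - 7*(106 + 12)/6 = -200417250 - 7/6*118 = -200417250 - 413/3 = -601252163/3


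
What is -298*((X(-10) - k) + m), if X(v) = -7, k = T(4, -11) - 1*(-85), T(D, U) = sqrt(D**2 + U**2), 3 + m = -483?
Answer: 172244 + 298*sqrt(137) ≈ 1.7573e+5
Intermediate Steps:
m = -486 (m = -3 - 483 = -486)
k = 85 + sqrt(137) (k = sqrt(4**2 + (-11)**2) - 1*(-85) = sqrt(16 + 121) + 85 = sqrt(137) + 85 = 85 + sqrt(137) ≈ 96.705)
-298*((X(-10) - k) + m) = -298*((-7 - (85 + sqrt(137))) - 486) = -298*((-7 + (-85 - sqrt(137))) - 486) = -298*((-92 - sqrt(137)) - 486) = -298*(-578 - sqrt(137)) = 172244 + 298*sqrt(137)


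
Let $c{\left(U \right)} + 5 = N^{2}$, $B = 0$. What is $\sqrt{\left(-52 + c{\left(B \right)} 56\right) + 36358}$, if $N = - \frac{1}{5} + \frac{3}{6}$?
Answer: $\frac{2 \sqrt{225194}}{5} \approx 189.82$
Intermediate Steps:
$N = \frac{3}{10}$ ($N = \left(-1\right) \frac{1}{5} + 3 \cdot \frac{1}{6} = - \frac{1}{5} + \frac{1}{2} = \frac{3}{10} \approx 0.3$)
$c{\left(U \right)} = - \frac{491}{100}$ ($c{\left(U \right)} = -5 + \left(\frac{3}{10}\right)^{2} = -5 + \frac{9}{100} = - \frac{491}{100}$)
$\sqrt{\left(-52 + c{\left(B \right)} 56\right) + 36358} = \sqrt{\left(-52 - \frac{6874}{25}\right) + 36358} = \sqrt{- \frac{8174}{25} + 36358} = \sqrt{\frac{900776}{25}} = \frac{2 \sqrt{225194}}{5}$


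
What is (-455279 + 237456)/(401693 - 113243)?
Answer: -217823/288450 ≈ -0.75515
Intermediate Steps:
(-455279 + 237456)/(401693 - 113243) = -217823/288450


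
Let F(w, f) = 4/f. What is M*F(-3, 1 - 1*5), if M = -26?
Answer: 26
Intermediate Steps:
M*F(-3, 1 - 1*5) = -104/(1 - 1*5) = -104/(1 - 5) = -104/(-4) = -104*(-1)/4 = -26*(-1) = 26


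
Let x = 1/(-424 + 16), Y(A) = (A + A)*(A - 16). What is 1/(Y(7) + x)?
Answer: -408/51409 ≈ -0.0079364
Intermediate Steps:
Y(A) = 2*A*(-16 + A) (Y(A) = (2*A)*(-16 + A) = 2*A*(-16 + A))
x = -1/408 (x = 1/(-408) = -1/408 ≈ -0.0024510)
1/(Y(7) + x) = 1/(2*7*(-16 + 7) - 1/408) = 1/(2*7*(-9) - 1/408) = 1/(-126 - 1/408) = 1/(-51409/408) = -408/51409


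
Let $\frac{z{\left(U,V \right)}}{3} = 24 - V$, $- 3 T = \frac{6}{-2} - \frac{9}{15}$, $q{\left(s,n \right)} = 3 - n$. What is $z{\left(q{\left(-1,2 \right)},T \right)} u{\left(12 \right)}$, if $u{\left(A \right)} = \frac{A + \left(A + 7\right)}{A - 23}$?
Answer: $- \frac{10602}{55} \approx -192.76$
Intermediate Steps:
$u{\left(A \right)} = \frac{7 + 2 A}{-23 + A}$ ($u{\left(A \right)} = \frac{A + \left(7 + A\right)}{-23 + A} = \frac{7 + 2 A}{-23 + A}$)
$T = \frac{6}{5}$ ($T = - \frac{\frac{6}{-2} - \frac{9}{15}}{3} = - \frac{6 \left(- \frac{1}{2}\right) - \frac{3}{5}}{3} = - \frac{-3 - \frac{3}{5}}{3} = \left(- \frac{1}{3}\right) \left(- \frac{18}{5}\right) = \frac{6}{5} \approx 1.2$)
$z{\left(U,V \right)} = 72 - 3 V$ ($z{\left(U,V \right)} = 3 \left(24 - V\right) = 72 - 3 V$)
$z{\left(q{\left(-1,2 \right)},T \right)} u{\left(12 \right)} = \left(72 - \frac{18}{5}\right) \frac{7 + 2 \cdot 12}{-23 + 12} = \left(72 - \frac{18}{5}\right) \frac{7 + 24}{-11} = \frac{342 \left(\left(- \frac{1}{11}\right) 31\right)}{5} = \frac{342}{5} \left(- \frac{31}{11}\right) = - \frac{10602}{55}$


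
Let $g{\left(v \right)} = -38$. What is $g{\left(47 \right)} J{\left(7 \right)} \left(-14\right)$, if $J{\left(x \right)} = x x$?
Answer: $26068$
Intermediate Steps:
$J{\left(x \right)} = x^{2}$
$g{\left(47 \right)} J{\left(7 \right)} \left(-14\right) = - 38 \cdot 7^{2} \left(-14\right) = \left(-38\right) 49 \left(-14\right) = \left(-1862\right) \left(-14\right) = 26068$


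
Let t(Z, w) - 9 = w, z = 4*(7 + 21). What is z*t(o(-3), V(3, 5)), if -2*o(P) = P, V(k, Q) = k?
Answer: 1344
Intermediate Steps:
o(P) = -P/2
z = 112 (z = 4*28 = 112)
t(Z, w) = 9 + w
z*t(o(-3), V(3, 5)) = 112*(9 + 3) = 112*12 = 1344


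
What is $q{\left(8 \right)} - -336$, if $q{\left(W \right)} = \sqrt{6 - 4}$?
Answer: $336 + \sqrt{2} \approx 337.41$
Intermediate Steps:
$q{\left(W \right)} = \sqrt{2}$ ($q{\left(W \right)} = \sqrt{6 + \left(-5 + 1\right)} = \sqrt{6 - 4} = \sqrt{2}$)
$q{\left(8 \right)} - -336 = \sqrt{2} - -336 = \sqrt{2} + 336 = 336 + \sqrt{2}$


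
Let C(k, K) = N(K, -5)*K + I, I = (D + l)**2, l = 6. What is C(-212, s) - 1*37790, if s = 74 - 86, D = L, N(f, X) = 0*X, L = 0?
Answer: -37754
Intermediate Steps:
N(f, X) = 0
D = 0
s = -12
I = 36 (I = (0 + 6)**2 = 6**2 = 36)
C(k, K) = 36 (C(k, K) = 0*K + 36 = 0 + 36 = 36)
C(-212, s) - 1*37790 = 36 - 1*37790 = 36 - 37790 = -37754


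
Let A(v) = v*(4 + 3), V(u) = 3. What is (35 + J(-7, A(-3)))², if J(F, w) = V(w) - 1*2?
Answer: 1296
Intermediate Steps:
A(v) = 7*v (A(v) = v*7 = 7*v)
J(F, w) = 1 (J(F, w) = 3 - 1*2 = 3 - 2 = 1)
(35 + J(-7, A(-3)))² = (35 + 1)² = 36² = 1296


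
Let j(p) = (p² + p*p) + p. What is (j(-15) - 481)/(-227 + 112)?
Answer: ⅖ ≈ 0.40000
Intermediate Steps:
j(p) = p + 2*p² (j(p) = (p² + p²) + p = 2*p² + p = p + 2*p²)
(j(-15) - 481)/(-227 + 112) = (-15*(1 + 2*(-15)) - 481)/(-227 + 112) = (-15*(1 - 30) - 481)/(-115) = (-15*(-29) - 481)*(-1/115) = (435 - 481)*(-1/115) = -46*(-1/115) = ⅖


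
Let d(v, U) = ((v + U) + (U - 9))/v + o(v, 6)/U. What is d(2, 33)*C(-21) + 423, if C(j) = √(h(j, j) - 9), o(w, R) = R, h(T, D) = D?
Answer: 423 + 653*I*√30/22 ≈ 423.0 + 162.57*I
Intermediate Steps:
C(j) = √(-9 + j) (C(j) = √(j - 9) = √(-9 + j))
d(v, U) = 6/U + (-9 + v + 2*U)/v (d(v, U) = ((v + U) + (U - 9))/v + 6/U = ((U + v) + (-9 + U))/v + 6/U = (-9 + v + 2*U)/v + 6/U = 6/U + (-9 + v + 2*U)/v)
d(2, 33)*C(-21) + 423 = (1 - 9/2 + 6/33 + 2*33/2)*√(-9 - 21) + 423 = (1 - 9*½ + 6*(1/33) + 2*33*(½))*√(-30) + 423 = (1 - 9/2 + 2/11 + 33)*(I*√30) + 423 = 653*(I*√30)/22 + 423 = 653*I*√30/22 + 423 = 423 + 653*I*√30/22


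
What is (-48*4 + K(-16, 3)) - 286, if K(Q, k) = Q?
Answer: -494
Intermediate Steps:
(-48*4 + K(-16, 3)) - 286 = (-48*4 - 16) - 286 = (-192 - 16) - 286 = -208 - 286 = -494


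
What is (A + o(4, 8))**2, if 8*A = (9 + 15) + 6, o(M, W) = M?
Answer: 961/16 ≈ 60.063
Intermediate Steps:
A = 15/4 (A = ((9 + 15) + 6)/8 = (24 + 6)/8 = (1/8)*30 = 15/4 ≈ 3.7500)
(A + o(4, 8))**2 = (15/4 + 4)**2 = (31/4)**2 = 961/16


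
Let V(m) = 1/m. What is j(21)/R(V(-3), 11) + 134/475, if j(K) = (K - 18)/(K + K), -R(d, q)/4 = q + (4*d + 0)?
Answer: 216191/771400 ≈ 0.28026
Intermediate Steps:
R(d, q) = -16*d - 4*q (R(d, q) = -4*(q + (4*d + 0)) = -4*(q + 4*d) = -16*d - 4*q)
j(K) = (-18 + K)/(2*K) (j(K) = (-18 + K)/((2*K)) = (-18 + K)*(1/(2*K)) = (-18 + K)/(2*K))
j(21)/R(V(-3), 11) + 134/475 = ((½)*(-18 + 21)/21)/(-16/(-3) - 4*11) + 134/475 = ((½)*(1/21)*3)/(-16*(-⅓) - 44) + 134*(1/475) = 1/(14*(16/3 - 44)) + 134/475 = 1/(14*(-116/3)) + 134/475 = (1/14)*(-3/116) + 134/475 = -3/1624 + 134/475 = 216191/771400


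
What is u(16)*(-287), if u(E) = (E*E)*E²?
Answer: -18808832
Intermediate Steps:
u(E) = E⁴ (u(E) = E²*E² = E⁴)
u(16)*(-287) = 16⁴*(-287) = 65536*(-287) = -18808832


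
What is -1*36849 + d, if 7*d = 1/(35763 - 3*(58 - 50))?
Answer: -9218624876/250173 ≈ -36849.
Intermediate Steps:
d = 1/250173 (d = 1/(7*(35763 - 3*(58 - 50))) = 1/(7*(35763 - 3*8)) = 1/(7*(35763 - 24)) = (⅐)/35739 = (⅐)*(1/35739) = 1/250173 ≈ 3.9972e-6)
-1*36849 + d = -1*36849 + 1/250173 = -36849 + 1/250173 = -9218624876/250173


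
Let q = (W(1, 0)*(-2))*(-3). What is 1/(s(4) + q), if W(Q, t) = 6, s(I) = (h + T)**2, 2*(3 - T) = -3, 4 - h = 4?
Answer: 4/225 ≈ 0.017778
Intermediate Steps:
h = 0 (h = 4 - 1*4 = 4 - 4 = 0)
T = 9/2 (T = 3 - 1/2*(-3) = 3 + 3/2 = 9/2 ≈ 4.5000)
s(I) = 81/4 (s(I) = (0 + 9/2)**2 = (9/2)**2 = 81/4)
q = 36 (q = (6*(-2))*(-3) = -12*(-3) = 36)
1/(s(4) + q) = 1/(81/4 + 36) = 1/(225/4) = 4/225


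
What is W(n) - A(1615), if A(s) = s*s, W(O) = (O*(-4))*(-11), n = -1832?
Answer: -2688833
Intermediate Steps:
W(O) = 44*O (W(O) = -4*O*(-11) = 44*O)
A(s) = s²
W(n) - A(1615) = 44*(-1832) - 1*1615² = -80608 - 1*2608225 = -80608 - 2608225 = -2688833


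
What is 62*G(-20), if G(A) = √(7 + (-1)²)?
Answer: 124*√2 ≈ 175.36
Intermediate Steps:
G(A) = 2*√2 (G(A) = √(7 + 1) = √8 = 2*√2)
62*G(-20) = 62*(2*√2) = 124*√2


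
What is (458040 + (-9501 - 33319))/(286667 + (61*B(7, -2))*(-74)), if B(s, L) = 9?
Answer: 415220/246041 ≈ 1.6876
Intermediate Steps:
(458040 + (-9501 - 33319))/(286667 + (61*B(7, -2))*(-74)) = (458040 + (-9501 - 33319))/(286667 + (61*9)*(-74)) = (458040 - 42820)/(286667 + 549*(-74)) = 415220/(286667 - 40626) = 415220/246041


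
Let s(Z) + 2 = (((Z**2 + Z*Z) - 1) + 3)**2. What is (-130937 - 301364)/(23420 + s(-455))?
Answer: -432301/171439082122 ≈ -2.5216e-6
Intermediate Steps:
s(Z) = -2 + (2 + 2*Z**2)**2 (s(Z) = -2 + (((Z**2 + Z*Z) - 1) + 3)**2 = -2 + (((Z**2 + Z**2) - 1) + 3)**2 = -2 + ((2*Z**2 - 1) + 3)**2 = -2 + ((-1 + 2*Z**2) + 3)**2 = -2 + (2 + 2*Z**2)**2)
(-130937 - 301364)/(23420 + s(-455)) = (-130937 - 301364)/(23420 + (-2 + 4*(1 + (-455)**2)**2)) = -432301/(23420 + (-2 + 4*(1 + 207025)**2)) = -432301/(23420 + (-2 + 4*207026**2)) = -432301/(23420 + (-2 + 4*42859764676)) = -432301/(23420 + (-2 + 171439058704)) = -432301/(23420 + 171439058702) = -432301/171439082122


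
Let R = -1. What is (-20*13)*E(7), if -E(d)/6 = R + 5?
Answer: 6240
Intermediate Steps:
E(d) = -24 (E(d) = -6*(-1 + 5) = -6*4 = -24)
(-20*13)*E(7) = -20*13*(-24) = -260*(-24) = 6240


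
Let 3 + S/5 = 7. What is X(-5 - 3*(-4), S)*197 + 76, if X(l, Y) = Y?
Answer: 4016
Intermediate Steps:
S = 20 (S = -15 + 5*7 = -15 + 35 = 20)
X(-5 - 3*(-4), S)*197 + 76 = 20*197 + 76 = 3940 + 76 = 4016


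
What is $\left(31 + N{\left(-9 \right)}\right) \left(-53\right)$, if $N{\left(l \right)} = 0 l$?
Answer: $-1643$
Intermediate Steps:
$N{\left(l \right)} = 0$
$\left(31 + N{\left(-9 \right)}\right) \left(-53\right) = \left(31 + 0\right) \left(-53\right) = 31 \left(-53\right) = -1643$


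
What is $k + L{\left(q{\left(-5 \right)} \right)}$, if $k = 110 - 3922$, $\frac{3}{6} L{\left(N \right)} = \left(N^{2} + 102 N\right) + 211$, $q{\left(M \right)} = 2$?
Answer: $-2974$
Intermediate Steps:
$L{\left(N \right)} = 422 + 2 N^{2} + 204 N$ ($L{\left(N \right)} = 2 \left(\left(N^{2} + 102 N\right) + 211\right) = 2 \left(211 + N^{2} + 102 N\right) = 422 + 2 N^{2} + 204 N$)
$k = -3812$ ($k = 110 - 3922 = -3812$)
$k + L{\left(q{\left(-5 \right)} \right)} = -3812 + \left(422 + 2 \cdot 2^{2} + 204 \cdot 2\right) = -3812 + \left(422 + 2 \cdot 4 + 408\right) = -3812 + \left(422 + 8 + 408\right) = -3812 + 838 = -2974$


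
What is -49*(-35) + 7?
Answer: 1722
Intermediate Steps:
-49*(-35) + 7 = 1715 + 7 = 1722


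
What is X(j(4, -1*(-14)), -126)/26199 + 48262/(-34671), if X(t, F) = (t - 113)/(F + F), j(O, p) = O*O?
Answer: -15172833509/10900146348 ≈ -1.3920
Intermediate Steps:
j(O, p) = O²
X(t, F) = (-113 + t)/(2*F) (X(t, F) = (-113 + t)/((2*F)) = (-113 + t)*(1/(2*F)) = (-113 + t)/(2*F))
X(j(4, -1*(-14)), -126)/26199 + 48262/(-34671) = ((½)*(-113 + 4²)/(-126))/26199 + 48262/(-34671) = ((½)*(-1/126)*(-113 + 16))*(1/26199) + 48262*(-1/34671) = ((½)*(-1/126)*(-97))*(1/26199) - 48262/34671 = (97/252)*(1/26199) - 48262/34671 = 97/6602148 - 48262/34671 = -15172833509/10900146348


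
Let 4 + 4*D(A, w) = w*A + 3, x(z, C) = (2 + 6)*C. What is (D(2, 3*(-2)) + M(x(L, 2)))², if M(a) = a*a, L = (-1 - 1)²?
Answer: 1022121/16 ≈ 63883.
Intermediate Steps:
L = 4 (L = (-2)² = 4)
x(z, C) = 8*C
D(A, w) = -¼ + A*w/4 (D(A, w) = -1 + (w*A + 3)/4 = -1 + (A*w + 3)/4 = -1 + (3 + A*w)/4 = -1 + (¾ + A*w/4) = -¼ + A*w/4)
M(a) = a²
(D(2, 3*(-2)) + M(x(L, 2)))² = ((-¼ + (¼)*2*(3*(-2))) + (8*2)²)² = ((-¼ + (¼)*2*(-6)) + 16²)² = ((-¼ - 3) + 256)² = (-13/4 + 256)² = (1011/4)² = 1022121/16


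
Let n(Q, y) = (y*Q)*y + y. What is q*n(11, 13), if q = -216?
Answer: -404352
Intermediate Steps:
n(Q, y) = y + Q*y**2 (n(Q, y) = (Q*y)*y + y = Q*y**2 + y = y + Q*y**2)
q*n(11, 13) = -2808*(1 + 11*13) = -2808*(1 + 143) = -2808*144 = -216*1872 = -404352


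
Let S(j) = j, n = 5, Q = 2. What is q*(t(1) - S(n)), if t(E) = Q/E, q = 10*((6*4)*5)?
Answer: -3600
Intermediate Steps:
q = 1200 (q = 10*(24*5) = 10*120 = 1200)
t(E) = 2/E
q*(t(1) - S(n)) = 1200*(2/1 - 1*5) = 1200*(2*1 - 5) = 1200*(2 - 5) = 1200*(-3) = -3600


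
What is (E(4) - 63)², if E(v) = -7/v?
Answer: 67081/16 ≈ 4192.6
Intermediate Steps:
(E(4) - 63)² = (-7/4 - 63)² = (-259/4)² = 67081/16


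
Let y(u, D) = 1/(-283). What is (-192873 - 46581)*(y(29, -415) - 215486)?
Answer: 14602512893706/283 ≈ 5.1599e+10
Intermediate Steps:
y(u, D) = -1/283
(-192873 - 46581)*(y(29, -415) - 215486) = (-192873 - 46581)*(-1/283 - 215486) = -239454*(-60982539/283) = 14602512893706/283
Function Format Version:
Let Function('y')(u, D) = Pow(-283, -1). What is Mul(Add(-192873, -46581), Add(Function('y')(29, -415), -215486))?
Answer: Rational(14602512893706, 283) ≈ 5.1599e+10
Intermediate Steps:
Function('y')(u, D) = Rational(-1, 283)
Mul(Add(-192873, -46581), Add(Function('y')(29, -415), -215486)) = Mul(Add(-192873, -46581), Add(Rational(-1, 283), -215486)) = Mul(-239454, Rational(-60982539, 283)) = Rational(14602512893706, 283)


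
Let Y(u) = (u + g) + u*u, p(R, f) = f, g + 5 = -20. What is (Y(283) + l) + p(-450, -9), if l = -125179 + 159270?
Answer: 114429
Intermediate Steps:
g = -25 (g = -5 - 20 = -25)
Y(u) = -25 + u + u² (Y(u) = (u - 25) + u*u = (-25 + u) + u² = -25 + u + u²)
l = 34091
(Y(283) + l) + p(-450, -9) = ((-25 + 283 + 283²) + 34091) - 9 = ((-25 + 283 + 80089) + 34091) - 9 = (80347 + 34091) - 9 = 114438 - 9 = 114429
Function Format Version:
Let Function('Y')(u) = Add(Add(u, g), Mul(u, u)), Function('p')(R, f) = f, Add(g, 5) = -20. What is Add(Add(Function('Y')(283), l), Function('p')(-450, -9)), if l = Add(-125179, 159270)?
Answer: 114429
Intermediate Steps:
g = -25 (g = Add(-5, -20) = -25)
Function('Y')(u) = Add(-25, u, Pow(u, 2)) (Function('Y')(u) = Add(Add(u, -25), Mul(u, u)) = Add(Add(-25, u), Pow(u, 2)) = Add(-25, u, Pow(u, 2)))
l = 34091
Add(Add(Function('Y')(283), l), Function('p')(-450, -9)) = Add(Add(Add(-25, 283, Pow(283, 2)), 34091), -9) = Add(Add(Add(-25, 283, 80089), 34091), -9) = Add(Add(80347, 34091), -9) = Add(114438, -9) = 114429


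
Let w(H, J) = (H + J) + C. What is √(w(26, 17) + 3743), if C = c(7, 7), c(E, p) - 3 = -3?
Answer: √3786 ≈ 61.530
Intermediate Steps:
c(E, p) = 0 (c(E, p) = 3 - 3 = 0)
C = 0
w(H, J) = H + J (w(H, J) = (H + J) + 0 = H + J)
√(w(26, 17) + 3743) = √((26 + 17) + 3743) = √(43 + 3743) = √3786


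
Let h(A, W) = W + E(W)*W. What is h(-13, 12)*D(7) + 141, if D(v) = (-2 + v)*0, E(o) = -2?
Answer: 141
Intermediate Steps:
D(v) = 0
h(A, W) = -W (h(A, W) = W - 2*W = -W)
h(-13, 12)*D(7) + 141 = -1*12*0 + 141 = -12*0 + 141 = 0 + 141 = 141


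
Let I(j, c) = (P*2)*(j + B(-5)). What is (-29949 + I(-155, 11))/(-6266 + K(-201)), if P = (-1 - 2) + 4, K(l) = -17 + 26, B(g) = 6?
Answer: 30247/6257 ≈ 4.8341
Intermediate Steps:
K(l) = 9
P = 1 (P = -3 + 4 = 1)
I(j, c) = 12 + 2*j (I(j, c) = (1*2)*(j + 6) = 2*(6 + j) = 12 + 2*j)
(-29949 + I(-155, 11))/(-6266 + K(-201)) = (-29949 + (12 + 2*(-155)))/(-6266 + 9) = (-29949 + (12 - 310))/(-6257) = (-29949 - 298)*(-1/6257) = -30247*(-1/6257) = 30247/6257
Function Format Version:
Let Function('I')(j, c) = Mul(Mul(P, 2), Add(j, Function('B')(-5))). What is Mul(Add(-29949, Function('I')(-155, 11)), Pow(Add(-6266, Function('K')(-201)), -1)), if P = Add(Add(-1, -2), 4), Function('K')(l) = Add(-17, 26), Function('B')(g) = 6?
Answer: Rational(30247, 6257) ≈ 4.8341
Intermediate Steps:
Function('K')(l) = 9
P = 1 (P = Add(-3, 4) = 1)
Function('I')(j, c) = Add(12, Mul(2, j)) (Function('I')(j, c) = Mul(Mul(1, 2), Add(j, 6)) = Mul(2, Add(6, j)) = Add(12, Mul(2, j)))
Mul(Add(-29949, Function('I')(-155, 11)), Pow(Add(-6266, Function('K')(-201)), -1)) = Mul(Add(-29949, Add(12, Mul(2, -155))), Pow(Add(-6266, 9), -1)) = Mul(Add(-29949, Add(12, -310)), Pow(-6257, -1)) = Mul(Add(-29949, -298), Rational(-1, 6257)) = Mul(-30247, Rational(-1, 6257)) = Rational(30247, 6257)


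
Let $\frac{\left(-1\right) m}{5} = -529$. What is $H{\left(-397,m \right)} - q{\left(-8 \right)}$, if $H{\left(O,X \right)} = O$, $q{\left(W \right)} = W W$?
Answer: $-461$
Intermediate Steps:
$q{\left(W \right)} = W^{2}$
$m = 2645$ ($m = \left(-5\right) \left(-529\right) = 2645$)
$H{\left(-397,m \right)} - q{\left(-8 \right)} = -397 - \left(-8\right)^{2} = -397 - 64 = -461$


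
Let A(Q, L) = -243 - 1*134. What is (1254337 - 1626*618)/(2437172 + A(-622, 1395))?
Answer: 249469/2436795 ≈ 0.10238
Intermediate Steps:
A(Q, L) = -377 (A(Q, L) = -243 - 134 = -377)
(1254337 - 1626*618)/(2437172 + A(-622, 1395)) = (1254337 - 1626*618)/(2437172 - 377) = (1254337 - 1004868)/2436795 = 249469*(1/2436795) = 249469/2436795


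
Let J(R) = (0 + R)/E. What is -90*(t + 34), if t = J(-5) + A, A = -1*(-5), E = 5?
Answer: -3420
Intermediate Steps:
J(R) = R/5 (J(R) = (0 + R)/5 = R*(1/5) = R/5)
A = 5
t = 4 (t = (1/5)*(-5) + 5 = -1 + 5 = 4)
-90*(t + 34) = -90*(4 + 34) = -90*38 = -3420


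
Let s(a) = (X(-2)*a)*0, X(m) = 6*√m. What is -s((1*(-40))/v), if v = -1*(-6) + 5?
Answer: 0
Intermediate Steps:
v = 11 (v = 6 + 5 = 11)
s(a) = 0 (s(a) = ((6*√(-2))*a)*0 = ((6*(I*√2))*a)*0 = ((6*I*√2)*a)*0 = (6*I*a*√2)*0 = 0)
-s((1*(-40))/v) = -1*0 = 0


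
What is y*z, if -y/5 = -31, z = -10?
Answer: -1550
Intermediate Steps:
y = 155 (y = -5*(-31) = 155)
y*z = 155*(-10) = -1550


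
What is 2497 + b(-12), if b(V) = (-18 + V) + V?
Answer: 2455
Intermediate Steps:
b(V) = -18 + 2*V
2497 + b(-12) = 2497 + (-18 + 2*(-12)) = 2497 + (-18 - 24) = 2497 - 42 = 2455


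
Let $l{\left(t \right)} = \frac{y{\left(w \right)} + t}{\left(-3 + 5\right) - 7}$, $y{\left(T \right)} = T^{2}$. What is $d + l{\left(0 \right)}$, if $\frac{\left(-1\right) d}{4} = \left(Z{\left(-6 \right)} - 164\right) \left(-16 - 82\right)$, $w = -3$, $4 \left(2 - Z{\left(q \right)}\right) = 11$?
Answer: $- \frac{322919}{5} \approx -64584.0$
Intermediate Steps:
$Z{\left(q \right)} = - \frac{3}{4}$ ($Z{\left(q \right)} = 2 - \frac{11}{4} = - \frac{3}{4}$)
$d = -64582$ ($d = - 4 \left(- \frac{3}{4} - 164\right) \left(-16 - 82\right) = - 4 \left(\left(- \frac{659}{4}\right) \left(-98\right)\right) = \left(-4\right) \frac{32291}{2} = -64582$)
$l{\left(t \right)} = - \frac{9}{5} - \frac{t}{5}$ ($l{\left(t \right)} = \frac{\left(-3\right)^{2} + t}{\left(-3 + 5\right) - 7} = \frac{9 + t}{2 - 7} = \frac{9 + t}{-5} = \left(9 + t\right) \left(- \frac{1}{5}\right) = - \frac{9}{5} - \frac{t}{5}$)
$d + l{\left(0 \right)} = -64582 - \frac{9}{5} = - \frac{322919}{5}$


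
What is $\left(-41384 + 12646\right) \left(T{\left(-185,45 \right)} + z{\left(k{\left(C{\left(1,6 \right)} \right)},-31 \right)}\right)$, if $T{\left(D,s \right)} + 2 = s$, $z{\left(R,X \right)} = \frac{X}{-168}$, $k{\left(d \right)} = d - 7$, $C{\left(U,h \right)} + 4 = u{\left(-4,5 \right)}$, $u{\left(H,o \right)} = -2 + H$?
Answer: $- \frac{104247095}{84} \approx -1.241 \cdot 10^{6}$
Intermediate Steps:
$C{\left(U,h \right)} = -10$ ($C{\left(U,h \right)} = -4 - 6 = -10$)
$k{\left(d \right)} = -7 + d$
$z{\left(R,X \right)} = - \frac{X}{168}$ ($z{\left(R,X \right)} = X \left(- \frac{1}{168}\right) = - \frac{X}{168}$)
$T{\left(D,s \right)} = -2 + s$
$\left(-41384 + 12646\right) \left(T{\left(-185,45 \right)} + z{\left(k{\left(C{\left(1,6 \right)} \right)},-31 \right)}\right) = \left(-41384 + 12646\right) \left(\left(-2 + 45\right) - - \frac{31}{168}\right) = - 28738 \left(43 + \frac{31}{168}\right) = \left(-28738\right) \frac{7255}{168} = - \frac{104247095}{84}$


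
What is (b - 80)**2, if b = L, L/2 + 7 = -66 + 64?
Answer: 9604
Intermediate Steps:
L = -18 (L = -14 + 2*(-66 + 64) = -14 + 2*(-2) = -14 - 4 = -18)
b = -18
(b - 80)**2 = (-18 - 80)**2 = (-98)**2 = 9604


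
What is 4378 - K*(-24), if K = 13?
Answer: 4690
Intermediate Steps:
4378 - K*(-24) = 4378 - 1*13*(-24) = 4378 - 13*(-24) = 4378 + 312 = 4690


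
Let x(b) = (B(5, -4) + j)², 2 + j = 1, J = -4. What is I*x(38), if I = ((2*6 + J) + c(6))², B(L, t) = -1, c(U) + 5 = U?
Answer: 324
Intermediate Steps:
j = -1 (j = -2 + 1 = -1)
c(U) = -5 + U
x(b) = 4 (x(b) = (-1 - 1)² = (-2)² = 4)
I = 81 (I = ((2*6 - 4) + (-5 + 6))² = ((12 - 4) + 1)² = (8 + 1)² = 9² = 81)
I*x(38) = 81*4 = 324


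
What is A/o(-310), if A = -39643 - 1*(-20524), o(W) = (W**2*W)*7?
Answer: 19119/208537000 ≈ 9.1682e-5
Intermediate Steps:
o(W) = 7*W**3 (o(W) = W**3*7 = 7*W**3)
A = -19119 (A = -39643 + 20524 = -19119)
A/o(-310) = -19119/(7*(-310)**3) = -19119/(7*(-29791000)) = -19119/(-208537000) = -19119*(-1/208537000) = 19119/208537000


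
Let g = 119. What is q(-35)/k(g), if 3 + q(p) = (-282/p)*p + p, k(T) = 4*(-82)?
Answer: 40/41 ≈ 0.97561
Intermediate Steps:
k(T) = -328
q(p) = -285 + p (q(p) = -3 + ((-282/p)*p + p) = -3 + (-282 + p) = -285 + p)
q(-35)/k(g) = (-285 - 35)/(-328) = -320*(-1/328) = 40/41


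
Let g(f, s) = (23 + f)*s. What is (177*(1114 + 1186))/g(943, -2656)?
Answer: -1475/9296 ≈ -0.15867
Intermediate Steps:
g(f, s) = s*(23 + f)
(177*(1114 + 1186))/g(943, -2656) = (177*(1114 + 1186))/((-2656*(23 + 943))) = (177*2300)/((-2656*966)) = 407100/(-2565696) = 407100*(-1/2565696) = -1475/9296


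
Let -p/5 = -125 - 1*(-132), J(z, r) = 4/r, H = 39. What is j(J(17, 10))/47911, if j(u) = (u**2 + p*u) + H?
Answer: 629/1197775 ≈ 0.00052514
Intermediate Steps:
p = -35 (p = -5*(-125 - 1*(-132)) = -5*(-125 + 132) = -5*7 = -35)
j(u) = 39 + u**2 - 35*u (j(u) = (u**2 - 35*u) + 39 = 39 + u**2 - 35*u)
j(J(17, 10))/47911 = (39 + (4/10)**2 - 140/10)/47911 = (39 + (4*(1/10))**2 - 140/10)*(1/47911) = (39 + (2/5)**2 - 35*2/5)*(1/47911) = (39 + 4/25 - 14)*(1/47911) = (629/25)*(1/47911) = 629/1197775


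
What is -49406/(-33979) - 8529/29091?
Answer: 382487685/329494363 ≈ 1.1608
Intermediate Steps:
-49406/(-33979) - 8529/29091 = -49406*(-1/33979) - 8529*1/29091 = 49406/33979 - 2843/9697 = 382487685/329494363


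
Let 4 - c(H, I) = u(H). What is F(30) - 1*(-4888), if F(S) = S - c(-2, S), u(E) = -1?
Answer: 4913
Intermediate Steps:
c(H, I) = 5 (c(H, I) = 4 - 1*(-1) = 4 + 1 = 5)
F(S) = -5 + S (F(S) = S - 1*5 = S - 5 = -5 + S)
F(30) - 1*(-4888) = (-5 + 30) - 1*(-4888) = 25 + 4888 = 4913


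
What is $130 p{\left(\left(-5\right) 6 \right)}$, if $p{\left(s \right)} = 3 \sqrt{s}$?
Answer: $390 i \sqrt{30} \approx 2136.1 i$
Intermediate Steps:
$130 p{\left(\left(-5\right) 6 \right)} = 130 \cdot 3 \sqrt{\left(-5\right) 6} = 130 \cdot 3 \sqrt{-30} = 130 \cdot 3 i \sqrt{30} = 390 i \sqrt{30}$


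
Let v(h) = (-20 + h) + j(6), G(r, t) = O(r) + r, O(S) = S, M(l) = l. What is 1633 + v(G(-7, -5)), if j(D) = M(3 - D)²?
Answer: 1608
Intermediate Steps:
j(D) = (3 - D)²
G(r, t) = 2*r (G(r, t) = r + r = 2*r)
v(h) = -11 + h (v(h) = (-20 + h) + (-3 + 6)² = (-20 + h) + 3² = (-20 + h) + 9 = -11 + h)
1633 + v(G(-7, -5)) = 1633 + (-11 + 2*(-7)) = 1633 + (-11 - 14) = 1633 - 25 = 1608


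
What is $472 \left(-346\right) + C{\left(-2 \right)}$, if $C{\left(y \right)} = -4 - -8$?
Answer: $-163308$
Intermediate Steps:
$C{\left(y \right)} = 4$ ($C{\left(y \right)} = -4 + 8 = 4$)
$472 \left(-346\right) + C{\left(-2 \right)} = 472 \left(-346\right) + 4 = -163312 + 4 = -163308$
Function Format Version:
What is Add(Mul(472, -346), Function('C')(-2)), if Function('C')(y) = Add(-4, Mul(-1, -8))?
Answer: -163308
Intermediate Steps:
Function('C')(y) = 4 (Function('C')(y) = Add(-4, 8) = 4)
Add(Mul(472, -346), Function('C')(-2)) = Add(Mul(472, -346), 4) = Add(-163312, 4) = -163308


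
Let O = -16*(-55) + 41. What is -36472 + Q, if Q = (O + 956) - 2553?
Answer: -37148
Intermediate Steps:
O = 921 (O = 880 + 41 = 921)
Q = -676 (Q = (921 + 956) - 2553 = 1877 - 2553 = -676)
-36472 + Q = -36472 - 676 = -37148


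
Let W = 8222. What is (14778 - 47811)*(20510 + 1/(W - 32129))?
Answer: -415311685943/613 ≈ -6.7751e+8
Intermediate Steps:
(14778 - 47811)*(20510 + 1/(W - 32129)) = (14778 - 47811)*(20510 + 1/(8222 - 32129)) = -33033*(20510 + 1/(-23907)) = -33033*(20510 - 1/23907) = -33033*490332569/23907 = -415311685943/613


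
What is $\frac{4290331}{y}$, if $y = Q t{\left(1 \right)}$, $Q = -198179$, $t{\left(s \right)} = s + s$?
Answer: $- \frac{4290331}{396358} \approx -10.824$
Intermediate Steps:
$t{\left(s \right)} = 2 s$
$y = -396358$ ($y = - 198179 \cdot 2 \cdot 1 = \left(-198179\right) 2 = -396358$)
$\frac{4290331}{y} = \frac{4290331}{-396358} = 4290331 \left(- \frac{1}{396358}\right) = - \frac{4290331}{396358}$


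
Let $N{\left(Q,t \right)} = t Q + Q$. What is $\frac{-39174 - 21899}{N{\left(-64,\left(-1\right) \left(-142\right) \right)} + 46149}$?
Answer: $- \frac{61073}{36997} \approx -1.6508$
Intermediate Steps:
$N{\left(Q,t \right)} = Q + Q t$ ($N{\left(Q,t \right)} = Q t + Q = Q + Q t$)
$\frac{-39174 - 21899}{N{\left(-64,\left(-1\right) \left(-142\right) \right)} + 46149} = \frac{-39174 - 21899}{- 64 \left(1 - -142\right) + 46149} = - \frac{61073}{- 64 \left(1 + 142\right) + 46149} = - \frac{61073}{\left(-64\right) 143 + 46149} = - \frac{61073}{-9152 + 46149} = - \frac{61073}{36997}$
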